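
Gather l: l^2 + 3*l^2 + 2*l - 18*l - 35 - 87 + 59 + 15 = 4*l^2 - 16*l - 48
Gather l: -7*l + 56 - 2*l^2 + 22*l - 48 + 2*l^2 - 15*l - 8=0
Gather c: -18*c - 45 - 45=-18*c - 90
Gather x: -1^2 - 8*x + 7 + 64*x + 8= 56*x + 14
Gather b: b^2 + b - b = b^2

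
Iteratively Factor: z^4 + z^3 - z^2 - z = (z)*(z^3 + z^2 - z - 1) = z*(z + 1)*(z^2 - 1) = z*(z + 1)^2*(z - 1)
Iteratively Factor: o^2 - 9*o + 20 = (o - 5)*(o - 4)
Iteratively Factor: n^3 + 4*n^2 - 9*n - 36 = (n - 3)*(n^2 + 7*n + 12) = (n - 3)*(n + 4)*(n + 3)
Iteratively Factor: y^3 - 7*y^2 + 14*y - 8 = (y - 1)*(y^2 - 6*y + 8) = (y - 4)*(y - 1)*(y - 2)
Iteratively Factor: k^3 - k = (k)*(k^2 - 1) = k*(k + 1)*(k - 1)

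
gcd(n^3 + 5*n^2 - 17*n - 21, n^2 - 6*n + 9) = n - 3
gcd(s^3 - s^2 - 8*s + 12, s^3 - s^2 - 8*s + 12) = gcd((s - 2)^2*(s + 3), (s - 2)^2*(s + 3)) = s^3 - s^2 - 8*s + 12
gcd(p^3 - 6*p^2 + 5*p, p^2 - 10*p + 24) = 1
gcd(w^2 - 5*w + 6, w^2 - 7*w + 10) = w - 2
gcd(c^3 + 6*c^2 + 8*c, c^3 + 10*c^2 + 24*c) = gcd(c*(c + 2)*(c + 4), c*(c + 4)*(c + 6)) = c^2 + 4*c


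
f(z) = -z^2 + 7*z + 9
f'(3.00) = 1.00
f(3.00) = 21.00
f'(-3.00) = 13.00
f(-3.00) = -21.00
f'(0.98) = 5.04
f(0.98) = 14.90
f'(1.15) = 4.70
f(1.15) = 15.73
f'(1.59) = 3.82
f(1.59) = 17.60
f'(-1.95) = 10.90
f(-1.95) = -8.45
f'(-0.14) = 7.28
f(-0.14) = 8.00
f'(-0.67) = 8.34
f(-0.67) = 3.86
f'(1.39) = 4.22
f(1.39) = 16.80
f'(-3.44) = 13.88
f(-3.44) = -26.91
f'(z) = 7 - 2*z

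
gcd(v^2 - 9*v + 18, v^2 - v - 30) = v - 6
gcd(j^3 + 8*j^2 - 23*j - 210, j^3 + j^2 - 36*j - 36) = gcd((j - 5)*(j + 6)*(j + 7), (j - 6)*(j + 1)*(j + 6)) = j + 6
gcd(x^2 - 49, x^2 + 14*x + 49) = x + 7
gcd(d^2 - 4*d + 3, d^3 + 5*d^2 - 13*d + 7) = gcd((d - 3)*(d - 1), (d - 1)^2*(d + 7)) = d - 1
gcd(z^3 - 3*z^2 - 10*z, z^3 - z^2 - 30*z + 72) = 1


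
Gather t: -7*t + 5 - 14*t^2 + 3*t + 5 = -14*t^2 - 4*t + 10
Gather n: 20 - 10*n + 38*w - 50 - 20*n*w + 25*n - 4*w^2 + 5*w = n*(15 - 20*w) - 4*w^2 + 43*w - 30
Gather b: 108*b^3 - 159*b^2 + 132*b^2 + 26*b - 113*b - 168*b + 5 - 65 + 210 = 108*b^3 - 27*b^2 - 255*b + 150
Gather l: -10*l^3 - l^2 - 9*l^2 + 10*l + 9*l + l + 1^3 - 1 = -10*l^3 - 10*l^2 + 20*l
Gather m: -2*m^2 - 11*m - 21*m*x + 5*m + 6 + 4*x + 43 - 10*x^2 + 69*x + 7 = -2*m^2 + m*(-21*x - 6) - 10*x^2 + 73*x + 56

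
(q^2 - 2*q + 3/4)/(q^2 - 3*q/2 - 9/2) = (-4*q^2 + 8*q - 3)/(2*(-2*q^2 + 3*q + 9))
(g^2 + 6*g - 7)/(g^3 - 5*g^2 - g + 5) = (g + 7)/(g^2 - 4*g - 5)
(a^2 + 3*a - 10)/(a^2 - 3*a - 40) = (a - 2)/(a - 8)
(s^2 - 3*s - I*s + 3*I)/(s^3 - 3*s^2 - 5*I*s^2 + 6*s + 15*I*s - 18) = (s - I)/(s^2 - 5*I*s + 6)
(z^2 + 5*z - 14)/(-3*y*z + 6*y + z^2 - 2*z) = (-z - 7)/(3*y - z)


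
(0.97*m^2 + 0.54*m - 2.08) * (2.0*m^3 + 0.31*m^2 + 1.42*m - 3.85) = 1.94*m^5 + 1.3807*m^4 - 2.6152*m^3 - 3.6125*m^2 - 5.0326*m + 8.008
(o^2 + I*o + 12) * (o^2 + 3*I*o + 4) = o^4 + 4*I*o^3 + 13*o^2 + 40*I*o + 48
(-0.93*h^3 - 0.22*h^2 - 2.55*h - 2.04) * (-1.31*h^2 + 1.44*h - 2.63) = 1.2183*h^5 - 1.051*h^4 + 5.4696*h^3 - 0.421*h^2 + 3.7689*h + 5.3652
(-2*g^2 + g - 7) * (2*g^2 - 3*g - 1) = -4*g^4 + 8*g^3 - 15*g^2 + 20*g + 7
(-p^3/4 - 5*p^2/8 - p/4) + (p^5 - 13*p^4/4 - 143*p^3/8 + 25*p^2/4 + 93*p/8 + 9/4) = p^5 - 13*p^4/4 - 145*p^3/8 + 45*p^2/8 + 91*p/8 + 9/4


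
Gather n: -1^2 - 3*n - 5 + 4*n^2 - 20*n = 4*n^2 - 23*n - 6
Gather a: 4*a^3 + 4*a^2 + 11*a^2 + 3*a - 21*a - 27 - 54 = 4*a^3 + 15*a^2 - 18*a - 81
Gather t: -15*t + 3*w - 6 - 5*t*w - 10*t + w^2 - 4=t*(-5*w - 25) + w^2 + 3*w - 10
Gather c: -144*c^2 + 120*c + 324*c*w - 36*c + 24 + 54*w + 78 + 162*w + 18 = -144*c^2 + c*(324*w + 84) + 216*w + 120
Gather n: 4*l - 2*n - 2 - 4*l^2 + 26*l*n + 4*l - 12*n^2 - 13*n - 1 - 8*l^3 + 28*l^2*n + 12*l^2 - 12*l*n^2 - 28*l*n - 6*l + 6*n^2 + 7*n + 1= -8*l^3 + 8*l^2 + 2*l + n^2*(-12*l - 6) + n*(28*l^2 - 2*l - 8) - 2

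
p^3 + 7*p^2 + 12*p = p*(p + 3)*(p + 4)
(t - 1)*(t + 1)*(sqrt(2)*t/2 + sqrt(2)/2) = sqrt(2)*t^3/2 + sqrt(2)*t^2/2 - sqrt(2)*t/2 - sqrt(2)/2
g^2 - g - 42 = (g - 7)*(g + 6)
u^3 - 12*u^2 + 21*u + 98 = (u - 7)^2*(u + 2)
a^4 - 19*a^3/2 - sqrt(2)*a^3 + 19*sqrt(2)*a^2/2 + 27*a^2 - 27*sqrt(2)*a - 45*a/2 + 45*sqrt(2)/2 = (a - 5)*(a - 3)*(a - 3/2)*(a - sqrt(2))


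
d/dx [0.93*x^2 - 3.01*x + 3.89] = 1.86*x - 3.01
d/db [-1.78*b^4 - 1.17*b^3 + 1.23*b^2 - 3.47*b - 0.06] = -7.12*b^3 - 3.51*b^2 + 2.46*b - 3.47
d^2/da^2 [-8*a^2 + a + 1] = -16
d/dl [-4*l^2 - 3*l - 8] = -8*l - 3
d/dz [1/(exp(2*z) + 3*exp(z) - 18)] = (-2*exp(z) - 3)*exp(z)/(exp(2*z) + 3*exp(z) - 18)^2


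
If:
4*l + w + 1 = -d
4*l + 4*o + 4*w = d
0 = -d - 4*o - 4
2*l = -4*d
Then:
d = 4/9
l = -8/9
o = -10/9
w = 19/9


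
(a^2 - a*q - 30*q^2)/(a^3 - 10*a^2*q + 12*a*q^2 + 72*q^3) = (-a - 5*q)/(-a^2 + 4*a*q + 12*q^2)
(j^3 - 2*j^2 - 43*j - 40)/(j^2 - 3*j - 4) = (j^2 - 3*j - 40)/(j - 4)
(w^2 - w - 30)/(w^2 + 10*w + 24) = (w^2 - w - 30)/(w^2 + 10*w + 24)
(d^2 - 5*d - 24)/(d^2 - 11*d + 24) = (d + 3)/(d - 3)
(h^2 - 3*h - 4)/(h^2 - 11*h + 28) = (h + 1)/(h - 7)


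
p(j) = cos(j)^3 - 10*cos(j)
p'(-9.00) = -3.09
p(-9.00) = 8.35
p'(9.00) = 3.09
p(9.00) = 8.35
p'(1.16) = 8.73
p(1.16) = -3.93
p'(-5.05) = 9.12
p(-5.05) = -3.28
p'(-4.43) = 9.38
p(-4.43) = 2.76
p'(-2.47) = -5.08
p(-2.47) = 7.35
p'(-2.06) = -8.24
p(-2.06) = 4.60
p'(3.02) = 0.85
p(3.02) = 8.95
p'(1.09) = 8.30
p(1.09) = -4.53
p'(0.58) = 4.33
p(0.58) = -7.78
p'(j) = -3*sin(j)*cos(j)^2 + 10*sin(j)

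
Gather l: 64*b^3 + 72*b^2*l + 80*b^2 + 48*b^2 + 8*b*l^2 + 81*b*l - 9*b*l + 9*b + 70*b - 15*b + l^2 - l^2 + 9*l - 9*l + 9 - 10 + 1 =64*b^3 + 128*b^2 + 8*b*l^2 + 64*b + l*(72*b^2 + 72*b)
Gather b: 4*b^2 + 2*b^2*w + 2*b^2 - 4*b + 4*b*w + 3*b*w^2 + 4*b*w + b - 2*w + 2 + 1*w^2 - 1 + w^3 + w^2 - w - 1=b^2*(2*w + 6) + b*(3*w^2 + 8*w - 3) + w^3 + 2*w^2 - 3*w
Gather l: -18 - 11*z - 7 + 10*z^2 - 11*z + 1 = 10*z^2 - 22*z - 24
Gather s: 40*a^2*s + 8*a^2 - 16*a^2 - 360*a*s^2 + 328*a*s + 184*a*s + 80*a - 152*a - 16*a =-8*a^2 - 360*a*s^2 - 88*a + s*(40*a^2 + 512*a)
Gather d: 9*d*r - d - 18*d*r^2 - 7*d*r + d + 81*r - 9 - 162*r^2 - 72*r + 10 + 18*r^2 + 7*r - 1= d*(-18*r^2 + 2*r) - 144*r^2 + 16*r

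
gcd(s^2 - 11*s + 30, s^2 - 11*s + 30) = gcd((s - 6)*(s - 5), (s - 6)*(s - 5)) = s^2 - 11*s + 30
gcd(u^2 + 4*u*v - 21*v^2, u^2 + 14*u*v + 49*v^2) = u + 7*v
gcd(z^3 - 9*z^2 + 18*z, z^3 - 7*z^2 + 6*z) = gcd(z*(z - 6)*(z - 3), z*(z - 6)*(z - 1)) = z^2 - 6*z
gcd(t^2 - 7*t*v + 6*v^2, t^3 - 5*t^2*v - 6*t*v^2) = t - 6*v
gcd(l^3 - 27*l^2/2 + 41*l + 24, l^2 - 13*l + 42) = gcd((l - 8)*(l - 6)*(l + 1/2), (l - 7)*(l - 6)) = l - 6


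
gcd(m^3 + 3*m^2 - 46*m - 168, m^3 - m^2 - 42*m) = m^2 - m - 42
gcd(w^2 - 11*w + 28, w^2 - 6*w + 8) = w - 4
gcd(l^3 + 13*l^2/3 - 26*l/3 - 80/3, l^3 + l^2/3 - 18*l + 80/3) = l^2 + 7*l/3 - 40/3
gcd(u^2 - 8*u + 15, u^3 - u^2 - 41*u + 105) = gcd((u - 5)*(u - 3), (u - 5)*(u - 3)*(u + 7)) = u^2 - 8*u + 15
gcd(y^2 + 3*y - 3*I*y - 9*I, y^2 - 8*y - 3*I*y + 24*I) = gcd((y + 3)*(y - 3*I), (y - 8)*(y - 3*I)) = y - 3*I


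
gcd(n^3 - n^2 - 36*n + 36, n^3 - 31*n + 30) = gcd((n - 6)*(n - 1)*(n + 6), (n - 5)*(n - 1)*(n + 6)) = n^2 + 5*n - 6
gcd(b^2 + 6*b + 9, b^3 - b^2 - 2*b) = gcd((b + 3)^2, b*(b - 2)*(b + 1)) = 1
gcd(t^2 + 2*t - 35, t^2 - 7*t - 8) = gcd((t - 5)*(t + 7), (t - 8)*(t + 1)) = 1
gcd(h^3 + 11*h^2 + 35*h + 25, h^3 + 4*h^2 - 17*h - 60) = h + 5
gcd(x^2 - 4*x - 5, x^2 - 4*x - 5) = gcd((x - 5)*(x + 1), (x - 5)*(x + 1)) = x^2 - 4*x - 5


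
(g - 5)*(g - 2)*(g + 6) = g^3 - g^2 - 32*g + 60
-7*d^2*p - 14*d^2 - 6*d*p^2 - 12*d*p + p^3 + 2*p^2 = (-7*d + p)*(d + p)*(p + 2)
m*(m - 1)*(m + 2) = m^3 + m^2 - 2*m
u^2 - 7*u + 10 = (u - 5)*(u - 2)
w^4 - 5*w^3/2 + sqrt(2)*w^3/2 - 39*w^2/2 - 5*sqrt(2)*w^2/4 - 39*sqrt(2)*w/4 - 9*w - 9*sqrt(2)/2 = (w - 6)*(w + 1/2)*(w + 3)*(w + sqrt(2)/2)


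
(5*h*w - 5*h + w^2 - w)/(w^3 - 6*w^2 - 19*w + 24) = (5*h + w)/(w^2 - 5*w - 24)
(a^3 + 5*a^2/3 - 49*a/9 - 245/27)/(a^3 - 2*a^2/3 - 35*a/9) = (a + 7/3)/a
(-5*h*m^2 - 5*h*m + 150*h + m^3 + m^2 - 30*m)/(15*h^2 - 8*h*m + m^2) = (-m^2 - m + 30)/(3*h - m)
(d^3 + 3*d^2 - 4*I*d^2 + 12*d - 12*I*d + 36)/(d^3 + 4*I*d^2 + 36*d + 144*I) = (d^2 + d*(3 + 2*I) + 6*I)/(d^2 + 10*I*d - 24)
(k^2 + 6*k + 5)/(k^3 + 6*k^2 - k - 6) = (k + 5)/(k^2 + 5*k - 6)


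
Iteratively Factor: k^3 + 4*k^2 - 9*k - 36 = (k + 3)*(k^2 + k - 12) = (k + 3)*(k + 4)*(k - 3)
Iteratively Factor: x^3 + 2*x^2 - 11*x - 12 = (x + 4)*(x^2 - 2*x - 3) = (x + 1)*(x + 4)*(x - 3)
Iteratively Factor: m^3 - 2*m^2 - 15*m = (m)*(m^2 - 2*m - 15) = m*(m + 3)*(m - 5)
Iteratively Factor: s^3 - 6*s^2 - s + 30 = (s - 5)*(s^2 - s - 6) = (s - 5)*(s - 3)*(s + 2)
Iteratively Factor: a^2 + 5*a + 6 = (a + 2)*(a + 3)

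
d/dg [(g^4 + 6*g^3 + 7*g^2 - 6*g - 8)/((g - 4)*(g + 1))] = g*(2*g^2 - 7*g - 40)/(g^2 - 8*g + 16)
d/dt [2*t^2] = 4*t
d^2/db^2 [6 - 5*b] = 0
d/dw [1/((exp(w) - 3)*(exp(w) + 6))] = (-2*exp(w) - 3)*exp(w)/(exp(4*w) + 6*exp(3*w) - 27*exp(2*w) - 108*exp(w) + 324)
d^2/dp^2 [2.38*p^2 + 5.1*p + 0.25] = 4.76000000000000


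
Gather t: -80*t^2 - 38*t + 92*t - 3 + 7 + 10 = -80*t^2 + 54*t + 14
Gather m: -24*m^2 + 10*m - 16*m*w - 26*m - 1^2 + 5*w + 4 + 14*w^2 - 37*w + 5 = -24*m^2 + m*(-16*w - 16) + 14*w^2 - 32*w + 8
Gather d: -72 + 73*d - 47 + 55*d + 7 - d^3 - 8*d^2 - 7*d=-d^3 - 8*d^2 + 121*d - 112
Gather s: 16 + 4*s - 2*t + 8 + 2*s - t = 6*s - 3*t + 24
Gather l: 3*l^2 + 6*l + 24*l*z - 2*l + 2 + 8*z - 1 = 3*l^2 + l*(24*z + 4) + 8*z + 1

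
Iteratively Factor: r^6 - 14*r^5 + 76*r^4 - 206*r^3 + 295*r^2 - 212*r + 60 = (r - 1)*(r^5 - 13*r^4 + 63*r^3 - 143*r^2 + 152*r - 60) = (r - 3)*(r - 1)*(r^4 - 10*r^3 + 33*r^2 - 44*r + 20) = (r - 3)*(r - 1)^2*(r^3 - 9*r^2 + 24*r - 20) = (r - 3)*(r - 2)*(r - 1)^2*(r^2 - 7*r + 10) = (r - 5)*(r - 3)*(r - 2)*(r - 1)^2*(r - 2)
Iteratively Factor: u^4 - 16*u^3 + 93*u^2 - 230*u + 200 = (u - 4)*(u^3 - 12*u^2 + 45*u - 50) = (u - 5)*(u - 4)*(u^2 - 7*u + 10) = (u - 5)*(u - 4)*(u - 2)*(u - 5)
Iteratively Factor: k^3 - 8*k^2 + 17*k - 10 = (k - 2)*(k^2 - 6*k + 5) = (k - 5)*(k - 2)*(k - 1)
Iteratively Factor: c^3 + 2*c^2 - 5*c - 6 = (c + 3)*(c^2 - c - 2) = (c - 2)*(c + 3)*(c + 1)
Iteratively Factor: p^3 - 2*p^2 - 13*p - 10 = (p - 5)*(p^2 + 3*p + 2) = (p - 5)*(p + 2)*(p + 1)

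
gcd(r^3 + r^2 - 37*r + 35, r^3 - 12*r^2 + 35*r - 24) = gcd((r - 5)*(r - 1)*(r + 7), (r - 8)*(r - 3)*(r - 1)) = r - 1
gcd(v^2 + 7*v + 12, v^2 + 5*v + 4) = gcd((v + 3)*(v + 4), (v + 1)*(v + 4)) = v + 4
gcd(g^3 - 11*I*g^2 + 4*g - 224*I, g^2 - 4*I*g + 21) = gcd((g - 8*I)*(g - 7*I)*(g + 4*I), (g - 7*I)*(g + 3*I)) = g - 7*I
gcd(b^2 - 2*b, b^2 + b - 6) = b - 2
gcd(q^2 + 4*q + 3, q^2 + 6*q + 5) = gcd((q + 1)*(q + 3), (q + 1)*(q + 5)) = q + 1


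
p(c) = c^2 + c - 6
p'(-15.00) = -29.00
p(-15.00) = 204.00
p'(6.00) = 13.00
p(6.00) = 36.00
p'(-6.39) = -11.78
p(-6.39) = 28.44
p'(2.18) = 5.36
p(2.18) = 0.93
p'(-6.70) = -12.40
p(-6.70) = 32.19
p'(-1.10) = -1.20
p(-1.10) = -5.89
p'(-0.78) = -0.56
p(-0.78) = -6.17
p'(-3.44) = -5.88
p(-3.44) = 2.39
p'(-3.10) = -5.20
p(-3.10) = 0.51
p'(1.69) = 4.38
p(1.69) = -1.45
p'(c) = 2*c + 1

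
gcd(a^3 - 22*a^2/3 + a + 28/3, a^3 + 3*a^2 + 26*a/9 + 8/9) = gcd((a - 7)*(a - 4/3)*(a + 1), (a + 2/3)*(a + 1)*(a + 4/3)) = a + 1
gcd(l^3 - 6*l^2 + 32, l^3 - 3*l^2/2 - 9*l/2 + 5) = l + 2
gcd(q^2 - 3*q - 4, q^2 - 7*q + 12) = q - 4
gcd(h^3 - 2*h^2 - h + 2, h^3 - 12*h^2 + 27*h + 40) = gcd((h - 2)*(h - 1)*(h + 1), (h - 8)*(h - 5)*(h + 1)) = h + 1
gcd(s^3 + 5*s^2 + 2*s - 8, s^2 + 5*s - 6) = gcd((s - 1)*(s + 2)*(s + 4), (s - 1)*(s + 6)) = s - 1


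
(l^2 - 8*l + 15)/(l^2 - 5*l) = (l - 3)/l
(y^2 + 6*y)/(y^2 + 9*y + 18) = y/(y + 3)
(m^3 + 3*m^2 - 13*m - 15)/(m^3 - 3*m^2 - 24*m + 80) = (m^2 - 2*m - 3)/(m^2 - 8*m + 16)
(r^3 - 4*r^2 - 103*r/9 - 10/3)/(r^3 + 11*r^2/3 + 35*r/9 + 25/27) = 3*(r - 6)/(3*r + 5)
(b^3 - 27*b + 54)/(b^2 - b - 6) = (b^2 + 3*b - 18)/(b + 2)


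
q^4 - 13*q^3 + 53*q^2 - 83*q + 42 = (q - 7)*(q - 3)*(q - 2)*(q - 1)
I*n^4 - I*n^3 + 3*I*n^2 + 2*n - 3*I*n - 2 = (n - I)^2*(n + 2*I)*(I*n - I)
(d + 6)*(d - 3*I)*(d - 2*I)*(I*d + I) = I*d^4 + 5*d^3 + 7*I*d^3 + 35*d^2 + 30*d - 42*I*d - 36*I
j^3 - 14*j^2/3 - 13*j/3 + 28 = (j - 4)*(j - 3)*(j + 7/3)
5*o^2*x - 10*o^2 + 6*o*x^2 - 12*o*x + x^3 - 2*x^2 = (o + x)*(5*o + x)*(x - 2)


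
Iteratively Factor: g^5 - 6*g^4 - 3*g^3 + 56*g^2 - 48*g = (g - 4)*(g^4 - 2*g^3 - 11*g^2 + 12*g) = (g - 4)^2*(g^3 + 2*g^2 - 3*g) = g*(g - 4)^2*(g^2 + 2*g - 3) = g*(g - 4)^2*(g + 3)*(g - 1)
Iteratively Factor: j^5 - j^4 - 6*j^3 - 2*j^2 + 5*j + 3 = (j - 1)*(j^4 - 6*j^2 - 8*j - 3) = (j - 1)*(j + 1)*(j^3 - j^2 - 5*j - 3) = (j - 1)*(j + 1)^2*(j^2 - 2*j - 3) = (j - 3)*(j - 1)*(j + 1)^2*(j + 1)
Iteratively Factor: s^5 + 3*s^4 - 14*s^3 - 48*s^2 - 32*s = (s + 1)*(s^4 + 2*s^3 - 16*s^2 - 32*s) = (s + 1)*(s + 2)*(s^3 - 16*s) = s*(s + 1)*(s + 2)*(s^2 - 16) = s*(s - 4)*(s + 1)*(s + 2)*(s + 4)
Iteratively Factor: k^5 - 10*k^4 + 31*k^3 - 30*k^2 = (k)*(k^4 - 10*k^3 + 31*k^2 - 30*k) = k^2*(k^3 - 10*k^2 + 31*k - 30) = k^2*(k - 2)*(k^2 - 8*k + 15) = k^2*(k - 5)*(k - 2)*(k - 3)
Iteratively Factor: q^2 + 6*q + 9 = (q + 3)*(q + 3)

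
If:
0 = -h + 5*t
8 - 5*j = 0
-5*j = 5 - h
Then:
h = 13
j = 8/5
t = 13/5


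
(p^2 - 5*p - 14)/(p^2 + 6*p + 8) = (p - 7)/(p + 4)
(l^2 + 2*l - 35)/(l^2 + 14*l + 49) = (l - 5)/(l + 7)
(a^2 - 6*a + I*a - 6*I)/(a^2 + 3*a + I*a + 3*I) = (a - 6)/(a + 3)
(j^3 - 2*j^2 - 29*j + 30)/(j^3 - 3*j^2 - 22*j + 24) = (j + 5)/(j + 4)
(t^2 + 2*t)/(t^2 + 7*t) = (t + 2)/(t + 7)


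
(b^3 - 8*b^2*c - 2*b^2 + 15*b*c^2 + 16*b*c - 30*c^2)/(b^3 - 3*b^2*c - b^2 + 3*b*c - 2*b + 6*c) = (b - 5*c)/(b + 1)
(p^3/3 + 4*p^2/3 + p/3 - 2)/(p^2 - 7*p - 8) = (-p^3 - 4*p^2 - p + 6)/(3*(-p^2 + 7*p + 8))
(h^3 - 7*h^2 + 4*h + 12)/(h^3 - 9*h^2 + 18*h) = (h^2 - h - 2)/(h*(h - 3))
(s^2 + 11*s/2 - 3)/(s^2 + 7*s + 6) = (s - 1/2)/(s + 1)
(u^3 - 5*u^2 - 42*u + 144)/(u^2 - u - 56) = (u^2 + 3*u - 18)/(u + 7)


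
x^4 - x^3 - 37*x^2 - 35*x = x*(x - 7)*(x + 1)*(x + 5)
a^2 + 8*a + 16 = (a + 4)^2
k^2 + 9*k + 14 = (k + 2)*(k + 7)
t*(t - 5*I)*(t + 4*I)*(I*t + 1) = I*t^4 + 2*t^3 + 19*I*t^2 + 20*t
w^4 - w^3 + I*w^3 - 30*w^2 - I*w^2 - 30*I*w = w*(w - 6)*(w + 5)*(w + I)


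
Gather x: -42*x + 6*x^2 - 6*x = 6*x^2 - 48*x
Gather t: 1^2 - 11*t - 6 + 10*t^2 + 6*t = 10*t^2 - 5*t - 5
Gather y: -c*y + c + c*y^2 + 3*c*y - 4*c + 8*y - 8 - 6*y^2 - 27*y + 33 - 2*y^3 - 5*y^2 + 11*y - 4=-3*c - 2*y^3 + y^2*(c - 11) + y*(2*c - 8) + 21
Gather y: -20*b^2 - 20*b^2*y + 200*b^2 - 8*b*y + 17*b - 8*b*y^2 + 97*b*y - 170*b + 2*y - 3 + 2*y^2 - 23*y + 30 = 180*b^2 - 153*b + y^2*(2 - 8*b) + y*(-20*b^2 + 89*b - 21) + 27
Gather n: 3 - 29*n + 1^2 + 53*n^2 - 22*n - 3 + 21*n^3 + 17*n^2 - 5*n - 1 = 21*n^3 + 70*n^2 - 56*n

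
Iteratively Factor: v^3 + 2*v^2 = (v)*(v^2 + 2*v) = v^2*(v + 2)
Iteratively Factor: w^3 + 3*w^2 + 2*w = (w + 1)*(w^2 + 2*w) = w*(w + 1)*(w + 2)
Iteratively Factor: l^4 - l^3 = (l)*(l^3 - l^2) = l*(l - 1)*(l^2) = l^2*(l - 1)*(l)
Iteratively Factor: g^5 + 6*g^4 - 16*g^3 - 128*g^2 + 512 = (g + 4)*(g^4 + 2*g^3 - 24*g^2 - 32*g + 128) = (g + 4)^2*(g^3 - 2*g^2 - 16*g + 32) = (g - 4)*(g + 4)^2*(g^2 + 2*g - 8) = (g - 4)*(g + 4)^3*(g - 2)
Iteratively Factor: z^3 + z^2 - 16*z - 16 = (z - 4)*(z^2 + 5*z + 4) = (z - 4)*(z + 4)*(z + 1)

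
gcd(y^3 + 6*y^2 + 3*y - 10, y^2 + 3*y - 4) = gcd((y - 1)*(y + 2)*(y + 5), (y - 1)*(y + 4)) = y - 1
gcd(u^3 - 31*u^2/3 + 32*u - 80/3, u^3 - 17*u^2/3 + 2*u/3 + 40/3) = u - 5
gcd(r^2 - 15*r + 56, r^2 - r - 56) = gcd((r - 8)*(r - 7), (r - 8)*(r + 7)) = r - 8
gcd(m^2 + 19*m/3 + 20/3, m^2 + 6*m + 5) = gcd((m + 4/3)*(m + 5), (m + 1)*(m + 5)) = m + 5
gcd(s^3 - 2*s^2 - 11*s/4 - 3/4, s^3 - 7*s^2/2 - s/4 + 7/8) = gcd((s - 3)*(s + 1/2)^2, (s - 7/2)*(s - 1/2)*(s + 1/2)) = s + 1/2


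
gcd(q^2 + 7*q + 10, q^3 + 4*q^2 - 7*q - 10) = q + 5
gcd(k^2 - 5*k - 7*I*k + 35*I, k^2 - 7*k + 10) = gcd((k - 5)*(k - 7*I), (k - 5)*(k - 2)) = k - 5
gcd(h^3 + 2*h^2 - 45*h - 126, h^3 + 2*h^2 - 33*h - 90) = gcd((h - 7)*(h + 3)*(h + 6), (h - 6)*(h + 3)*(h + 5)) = h + 3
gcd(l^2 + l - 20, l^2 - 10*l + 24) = l - 4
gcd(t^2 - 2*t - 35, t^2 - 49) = t - 7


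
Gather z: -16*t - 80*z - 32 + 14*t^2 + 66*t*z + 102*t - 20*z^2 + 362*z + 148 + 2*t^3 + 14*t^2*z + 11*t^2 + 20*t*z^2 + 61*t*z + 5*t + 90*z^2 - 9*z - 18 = 2*t^3 + 25*t^2 + 91*t + z^2*(20*t + 70) + z*(14*t^2 + 127*t + 273) + 98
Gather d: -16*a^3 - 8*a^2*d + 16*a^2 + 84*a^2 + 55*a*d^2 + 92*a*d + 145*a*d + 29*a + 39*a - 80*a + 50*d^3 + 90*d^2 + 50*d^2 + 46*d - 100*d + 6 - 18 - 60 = -16*a^3 + 100*a^2 - 12*a + 50*d^3 + d^2*(55*a + 140) + d*(-8*a^2 + 237*a - 54) - 72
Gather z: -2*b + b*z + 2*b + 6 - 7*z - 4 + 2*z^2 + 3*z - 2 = 2*z^2 + z*(b - 4)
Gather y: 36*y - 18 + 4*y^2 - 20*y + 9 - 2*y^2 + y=2*y^2 + 17*y - 9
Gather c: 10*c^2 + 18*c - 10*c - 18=10*c^2 + 8*c - 18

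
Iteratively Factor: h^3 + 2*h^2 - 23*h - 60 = (h - 5)*(h^2 + 7*h + 12) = (h - 5)*(h + 3)*(h + 4)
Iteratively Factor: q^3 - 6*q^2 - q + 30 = (q - 3)*(q^2 - 3*q - 10) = (q - 3)*(q + 2)*(q - 5)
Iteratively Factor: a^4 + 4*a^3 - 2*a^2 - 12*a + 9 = (a - 1)*(a^3 + 5*a^2 + 3*a - 9) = (a - 1)^2*(a^2 + 6*a + 9) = (a - 1)^2*(a + 3)*(a + 3)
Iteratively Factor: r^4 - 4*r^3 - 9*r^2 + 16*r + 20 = (r - 2)*(r^3 - 2*r^2 - 13*r - 10) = (r - 2)*(r + 2)*(r^2 - 4*r - 5) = (r - 5)*(r - 2)*(r + 2)*(r + 1)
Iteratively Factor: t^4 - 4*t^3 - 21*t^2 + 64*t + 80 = (t + 4)*(t^3 - 8*t^2 + 11*t + 20) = (t + 1)*(t + 4)*(t^2 - 9*t + 20) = (t - 5)*(t + 1)*(t + 4)*(t - 4)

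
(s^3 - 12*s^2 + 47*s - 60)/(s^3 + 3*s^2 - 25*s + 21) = (s^2 - 9*s + 20)/(s^2 + 6*s - 7)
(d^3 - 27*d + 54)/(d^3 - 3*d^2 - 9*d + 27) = (d + 6)/(d + 3)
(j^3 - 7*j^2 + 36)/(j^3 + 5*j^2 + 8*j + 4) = (j^2 - 9*j + 18)/(j^2 + 3*j + 2)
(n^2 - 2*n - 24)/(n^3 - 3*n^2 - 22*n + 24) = 1/(n - 1)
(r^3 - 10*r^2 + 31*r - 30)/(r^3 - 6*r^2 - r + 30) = (r - 2)/(r + 2)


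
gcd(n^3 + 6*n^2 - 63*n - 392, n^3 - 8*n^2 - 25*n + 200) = n - 8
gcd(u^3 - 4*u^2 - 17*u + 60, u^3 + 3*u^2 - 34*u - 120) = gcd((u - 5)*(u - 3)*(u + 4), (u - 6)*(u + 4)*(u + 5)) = u + 4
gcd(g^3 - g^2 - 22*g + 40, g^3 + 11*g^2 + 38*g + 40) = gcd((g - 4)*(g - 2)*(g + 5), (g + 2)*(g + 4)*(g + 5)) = g + 5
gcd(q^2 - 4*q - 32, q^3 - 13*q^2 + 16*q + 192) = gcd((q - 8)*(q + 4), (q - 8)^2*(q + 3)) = q - 8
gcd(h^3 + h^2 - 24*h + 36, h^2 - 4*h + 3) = h - 3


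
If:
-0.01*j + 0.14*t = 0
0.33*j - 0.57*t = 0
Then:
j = 0.00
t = 0.00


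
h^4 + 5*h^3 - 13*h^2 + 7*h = h*(h - 1)^2*(h + 7)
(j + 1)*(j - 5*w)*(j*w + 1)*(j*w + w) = j^4*w^2 - 5*j^3*w^3 + 2*j^3*w^2 + j^3*w - 10*j^2*w^3 - 4*j^2*w^2 + 2*j^2*w - 5*j*w^3 - 10*j*w^2 + j*w - 5*w^2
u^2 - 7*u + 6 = (u - 6)*(u - 1)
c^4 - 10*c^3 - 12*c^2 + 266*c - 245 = (c - 7)^2*(c - 1)*(c + 5)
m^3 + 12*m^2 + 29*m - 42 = (m - 1)*(m + 6)*(m + 7)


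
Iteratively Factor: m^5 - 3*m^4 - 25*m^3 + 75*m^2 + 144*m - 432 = (m - 4)*(m^4 + m^3 - 21*m^2 - 9*m + 108) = (m - 4)*(m - 3)*(m^3 + 4*m^2 - 9*m - 36) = (m - 4)*(m - 3)^2*(m^2 + 7*m + 12) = (m - 4)*(m - 3)^2*(m + 4)*(m + 3)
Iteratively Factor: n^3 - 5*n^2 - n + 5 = (n - 5)*(n^2 - 1) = (n - 5)*(n + 1)*(n - 1)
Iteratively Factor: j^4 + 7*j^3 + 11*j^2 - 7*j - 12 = (j - 1)*(j^3 + 8*j^2 + 19*j + 12) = (j - 1)*(j + 1)*(j^2 + 7*j + 12) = (j - 1)*(j + 1)*(j + 4)*(j + 3)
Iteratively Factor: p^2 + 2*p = (p + 2)*(p)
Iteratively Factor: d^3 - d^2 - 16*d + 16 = (d - 1)*(d^2 - 16) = (d - 4)*(d - 1)*(d + 4)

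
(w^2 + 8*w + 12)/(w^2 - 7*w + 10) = (w^2 + 8*w + 12)/(w^2 - 7*w + 10)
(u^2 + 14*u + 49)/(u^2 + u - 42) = (u + 7)/(u - 6)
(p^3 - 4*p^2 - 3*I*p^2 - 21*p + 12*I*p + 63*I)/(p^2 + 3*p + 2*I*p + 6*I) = (p^2 - p*(7 + 3*I) + 21*I)/(p + 2*I)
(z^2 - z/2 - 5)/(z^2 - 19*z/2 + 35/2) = (z + 2)/(z - 7)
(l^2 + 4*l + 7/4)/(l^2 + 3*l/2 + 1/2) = (l + 7/2)/(l + 1)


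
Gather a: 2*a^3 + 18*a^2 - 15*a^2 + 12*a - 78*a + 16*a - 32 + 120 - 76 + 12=2*a^3 + 3*a^2 - 50*a + 24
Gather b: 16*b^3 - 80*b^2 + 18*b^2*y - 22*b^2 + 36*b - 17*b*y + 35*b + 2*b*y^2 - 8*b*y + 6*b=16*b^3 + b^2*(18*y - 102) + b*(2*y^2 - 25*y + 77)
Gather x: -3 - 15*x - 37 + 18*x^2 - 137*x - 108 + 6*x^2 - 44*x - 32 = 24*x^2 - 196*x - 180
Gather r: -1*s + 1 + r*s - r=r*(s - 1) - s + 1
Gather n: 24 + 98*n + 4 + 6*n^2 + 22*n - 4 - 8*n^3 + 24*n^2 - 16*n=-8*n^3 + 30*n^2 + 104*n + 24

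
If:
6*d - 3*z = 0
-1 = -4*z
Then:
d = 1/8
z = 1/4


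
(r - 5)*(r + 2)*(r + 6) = r^3 + 3*r^2 - 28*r - 60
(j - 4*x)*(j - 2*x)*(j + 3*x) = j^3 - 3*j^2*x - 10*j*x^2 + 24*x^3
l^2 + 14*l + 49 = (l + 7)^2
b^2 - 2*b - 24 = (b - 6)*(b + 4)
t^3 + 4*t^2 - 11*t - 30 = (t - 3)*(t + 2)*(t + 5)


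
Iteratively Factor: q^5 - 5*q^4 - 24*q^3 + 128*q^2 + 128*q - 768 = (q - 4)*(q^4 - q^3 - 28*q^2 + 16*q + 192) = (q - 4)*(q + 4)*(q^3 - 5*q^2 - 8*q + 48) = (q - 4)^2*(q + 4)*(q^2 - q - 12) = (q - 4)^3*(q + 4)*(q + 3)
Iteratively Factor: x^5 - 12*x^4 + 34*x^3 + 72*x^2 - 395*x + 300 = (x - 5)*(x^4 - 7*x^3 - x^2 + 67*x - 60) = (x - 5)*(x - 4)*(x^3 - 3*x^2 - 13*x + 15) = (x - 5)^2*(x - 4)*(x^2 + 2*x - 3) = (x - 5)^2*(x - 4)*(x + 3)*(x - 1)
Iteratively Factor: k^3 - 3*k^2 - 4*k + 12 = (k - 2)*(k^2 - k - 6) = (k - 3)*(k - 2)*(k + 2)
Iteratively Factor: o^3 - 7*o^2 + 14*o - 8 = (o - 4)*(o^2 - 3*o + 2) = (o - 4)*(o - 1)*(o - 2)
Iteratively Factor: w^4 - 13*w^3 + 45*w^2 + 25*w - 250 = (w - 5)*(w^3 - 8*w^2 + 5*w + 50) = (w - 5)*(w + 2)*(w^2 - 10*w + 25) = (w - 5)^2*(w + 2)*(w - 5)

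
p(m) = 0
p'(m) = 0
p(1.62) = 0.00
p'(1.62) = 0.00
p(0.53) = 0.00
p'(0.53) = 0.00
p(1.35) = 0.00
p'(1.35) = 0.00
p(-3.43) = 0.00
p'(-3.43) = 0.00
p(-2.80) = 0.00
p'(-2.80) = 0.00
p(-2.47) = 0.00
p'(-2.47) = 0.00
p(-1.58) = 0.00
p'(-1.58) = 0.00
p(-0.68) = 0.00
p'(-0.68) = 0.00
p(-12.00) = 0.00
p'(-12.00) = 0.00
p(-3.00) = 0.00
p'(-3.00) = 0.00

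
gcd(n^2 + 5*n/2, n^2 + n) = n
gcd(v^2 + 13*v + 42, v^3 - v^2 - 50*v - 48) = v + 6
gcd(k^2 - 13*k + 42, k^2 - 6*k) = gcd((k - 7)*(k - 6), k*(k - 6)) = k - 6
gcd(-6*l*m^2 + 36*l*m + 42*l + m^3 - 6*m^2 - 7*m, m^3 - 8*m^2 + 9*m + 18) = m + 1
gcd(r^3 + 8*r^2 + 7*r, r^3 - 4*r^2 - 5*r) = r^2 + r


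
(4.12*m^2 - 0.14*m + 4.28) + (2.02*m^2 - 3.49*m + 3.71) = 6.14*m^2 - 3.63*m + 7.99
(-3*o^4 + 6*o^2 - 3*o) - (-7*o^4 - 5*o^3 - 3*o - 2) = 4*o^4 + 5*o^3 + 6*o^2 + 2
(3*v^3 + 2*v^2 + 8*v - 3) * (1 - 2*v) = -6*v^4 - v^3 - 14*v^2 + 14*v - 3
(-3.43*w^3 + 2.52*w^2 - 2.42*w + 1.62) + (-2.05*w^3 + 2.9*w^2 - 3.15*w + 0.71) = -5.48*w^3 + 5.42*w^2 - 5.57*w + 2.33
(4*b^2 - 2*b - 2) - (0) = 4*b^2 - 2*b - 2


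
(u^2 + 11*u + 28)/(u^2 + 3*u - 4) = (u + 7)/(u - 1)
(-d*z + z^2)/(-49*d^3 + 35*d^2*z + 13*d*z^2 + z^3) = z/(49*d^2 + 14*d*z + z^2)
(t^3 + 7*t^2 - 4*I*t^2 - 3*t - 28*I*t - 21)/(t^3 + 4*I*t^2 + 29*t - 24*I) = (t + 7)/(t + 8*I)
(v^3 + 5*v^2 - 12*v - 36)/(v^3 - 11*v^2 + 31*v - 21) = (v^2 + 8*v + 12)/(v^2 - 8*v + 7)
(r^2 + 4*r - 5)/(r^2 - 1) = (r + 5)/(r + 1)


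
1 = 1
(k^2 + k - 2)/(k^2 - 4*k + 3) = (k + 2)/(k - 3)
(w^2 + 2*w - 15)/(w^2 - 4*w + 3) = (w + 5)/(w - 1)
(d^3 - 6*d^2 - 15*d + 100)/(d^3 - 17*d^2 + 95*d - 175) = (d + 4)/(d - 7)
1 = 1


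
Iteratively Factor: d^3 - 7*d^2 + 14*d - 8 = (d - 1)*(d^2 - 6*d + 8) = (d - 2)*(d - 1)*(d - 4)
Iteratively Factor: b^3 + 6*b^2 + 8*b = (b + 4)*(b^2 + 2*b) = (b + 2)*(b + 4)*(b)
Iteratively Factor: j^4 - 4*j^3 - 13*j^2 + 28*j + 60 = (j + 2)*(j^3 - 6*j^2 - j + 30) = (j - 5)*(j + 2)*(j^2 - j - 6) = (j - 5)*(j - 3)*(j + 2)*(j + 2)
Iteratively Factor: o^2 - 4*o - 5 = (o - 5)*(o + 1)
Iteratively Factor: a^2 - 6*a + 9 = (a - 3)*(a - 3)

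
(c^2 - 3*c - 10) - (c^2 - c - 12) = 2 - 2*c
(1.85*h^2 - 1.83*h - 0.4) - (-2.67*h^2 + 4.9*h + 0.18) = 4.52*h^2 - 6.73*h - 0.58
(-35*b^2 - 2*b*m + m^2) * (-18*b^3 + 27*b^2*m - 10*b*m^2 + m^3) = 630*b^5 - 909*b^4*m + 278*b^3*m^2 + 12*b^2*m^3 - 12*b*m^4 + m^5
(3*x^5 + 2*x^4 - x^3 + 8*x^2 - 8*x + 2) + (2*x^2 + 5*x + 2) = 3*x^5 + 2*x^4 - x^3 + 10*x^2 - 3*x + 4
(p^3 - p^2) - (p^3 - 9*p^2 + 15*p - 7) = 8*p^2 - 15*p + 7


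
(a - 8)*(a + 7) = a^2 - a - 56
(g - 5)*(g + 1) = g^2 - 4*g - 5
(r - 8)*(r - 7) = r^2 - 15*r + 56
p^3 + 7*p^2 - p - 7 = (p - 1)*(p + 1)*(p + 7)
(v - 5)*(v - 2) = v^2 - 7*v + 10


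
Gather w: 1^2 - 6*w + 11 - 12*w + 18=30 - 18*w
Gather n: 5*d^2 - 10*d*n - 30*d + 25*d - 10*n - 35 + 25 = 5*d^2 - 5*d + n*(-10*d - 10) - 10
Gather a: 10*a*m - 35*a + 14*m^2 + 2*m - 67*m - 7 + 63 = a*(10*m - 35) + 14*m^2 - 65*m + 56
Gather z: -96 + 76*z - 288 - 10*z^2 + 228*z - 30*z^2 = -40*z^2 + 304*z - 384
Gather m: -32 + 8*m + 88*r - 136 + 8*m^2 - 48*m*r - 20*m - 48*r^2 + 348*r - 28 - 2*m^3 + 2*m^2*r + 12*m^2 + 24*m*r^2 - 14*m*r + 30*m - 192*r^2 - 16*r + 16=-2*m^3 + m^2*(2*r + 20) + m*(24*r^2 - 62*r + 18) - 240*r^2 + 420*r - 180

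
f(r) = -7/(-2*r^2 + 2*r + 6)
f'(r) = -7*(4*r - 2)/(-2*r^2 + 2*r + 6)^2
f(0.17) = -1.11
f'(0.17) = 0.23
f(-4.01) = 0.20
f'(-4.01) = 0.11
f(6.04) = 0.13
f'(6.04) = -0.05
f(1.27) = -1.32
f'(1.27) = -0.76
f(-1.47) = 5.55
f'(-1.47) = 34.65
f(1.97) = -3.21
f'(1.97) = -8.68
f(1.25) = -1.30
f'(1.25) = -0.73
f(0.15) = -1.12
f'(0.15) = 0.25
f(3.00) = 1.17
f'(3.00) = -1.94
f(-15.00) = 0.01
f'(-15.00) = 0.00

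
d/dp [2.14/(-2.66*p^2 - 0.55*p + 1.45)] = (11.3848*p + 1.177)/(2.66*p^2 + 0.55*p - 1.45)^2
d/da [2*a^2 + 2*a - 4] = 4*a + 2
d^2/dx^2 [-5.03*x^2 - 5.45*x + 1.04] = -10.0600000000000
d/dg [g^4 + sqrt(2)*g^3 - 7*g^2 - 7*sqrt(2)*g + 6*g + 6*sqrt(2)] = 4*g^3 + 3*sqrt(2)*g^2 - 14*g - 7*sqrt(2) + 6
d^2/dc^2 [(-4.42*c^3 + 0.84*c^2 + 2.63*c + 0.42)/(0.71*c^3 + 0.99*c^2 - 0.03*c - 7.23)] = (7.06052400000002*c^6 + 7.389822*c^5 - 258.530454*c^4 + 7.12633199999992*c^3 + 194.745744*c^2 - 1260.46773*c + 92.690802)/(0.357911*c^9 + 1.497177*c^8 + 2.042244*c^7 - 10.090152*c^6 - 30.578094*c^5 - 20.331702*c^4 + 112.629636*c^3 + 155.230992*c^2 - 4.704561*c - 377.933067)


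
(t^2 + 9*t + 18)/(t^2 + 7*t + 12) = (t + 6)/(t + 4)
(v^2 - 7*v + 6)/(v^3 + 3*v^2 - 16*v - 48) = (v^2 - 7*v + 6)/(v^3 + 3*v^2 - 16*v - 48)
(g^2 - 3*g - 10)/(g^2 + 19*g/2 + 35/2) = 2*(g^2 - 3*g - 10)/(2*g^2 + 19*g + 35)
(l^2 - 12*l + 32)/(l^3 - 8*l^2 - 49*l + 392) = (l - 4)/(l^2 - 49)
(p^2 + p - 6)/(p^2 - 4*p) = (p^2 + p - 6)/(p*(p - 4))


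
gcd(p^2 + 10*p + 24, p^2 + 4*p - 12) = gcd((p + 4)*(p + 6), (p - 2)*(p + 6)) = p + 6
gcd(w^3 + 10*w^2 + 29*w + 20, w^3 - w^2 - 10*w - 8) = w + 1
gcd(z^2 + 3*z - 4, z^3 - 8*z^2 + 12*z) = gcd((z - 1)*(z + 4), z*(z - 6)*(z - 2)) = 1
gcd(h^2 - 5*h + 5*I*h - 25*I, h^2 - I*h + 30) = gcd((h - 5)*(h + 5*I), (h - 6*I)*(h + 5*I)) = h + 5*I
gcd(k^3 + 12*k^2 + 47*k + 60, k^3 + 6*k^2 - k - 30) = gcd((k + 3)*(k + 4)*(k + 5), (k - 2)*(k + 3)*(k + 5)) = k^2 + 8*k + 15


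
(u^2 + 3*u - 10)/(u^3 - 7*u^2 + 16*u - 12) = (u + 5)/(u^2 - 5*u + 6)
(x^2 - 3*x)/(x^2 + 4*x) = (x - 3)/(x + 4)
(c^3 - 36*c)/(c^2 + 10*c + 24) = c*(c - 6)/(c + 4)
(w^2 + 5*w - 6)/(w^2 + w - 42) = (w^2 + 5*w - 6)/(w^2 + w - 42)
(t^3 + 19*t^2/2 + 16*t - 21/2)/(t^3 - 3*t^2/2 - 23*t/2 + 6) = (t + 7)/(t - 4)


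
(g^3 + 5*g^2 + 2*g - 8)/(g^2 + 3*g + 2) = (g^2 + 3*g - 4)/(g + 1)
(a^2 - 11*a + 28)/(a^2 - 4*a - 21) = (a - 4)/(a + 3)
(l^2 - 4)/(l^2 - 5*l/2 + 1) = 2*(l + 2)/(2*l - 1)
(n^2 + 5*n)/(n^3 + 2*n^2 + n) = (n + 5)/(n^2 + 2*n + 1)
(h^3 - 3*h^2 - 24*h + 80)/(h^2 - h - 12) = (h^2 + h - 20)/(h + 3)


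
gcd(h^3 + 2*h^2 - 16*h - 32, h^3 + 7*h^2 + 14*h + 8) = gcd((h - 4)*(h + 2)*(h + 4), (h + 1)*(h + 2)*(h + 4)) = h^2 + 6*h + 8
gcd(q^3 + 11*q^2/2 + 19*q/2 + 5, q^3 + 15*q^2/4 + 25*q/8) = q + 5/2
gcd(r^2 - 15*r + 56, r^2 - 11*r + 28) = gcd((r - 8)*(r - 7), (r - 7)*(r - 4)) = r - 7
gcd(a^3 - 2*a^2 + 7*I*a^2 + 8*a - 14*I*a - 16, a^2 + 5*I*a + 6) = a - I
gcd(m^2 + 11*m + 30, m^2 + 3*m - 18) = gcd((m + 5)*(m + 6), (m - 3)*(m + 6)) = m + 6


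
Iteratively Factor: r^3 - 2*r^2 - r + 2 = (r - 2)*(r^2 - 1) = (r - 2)*(r - 1)*(r + 1)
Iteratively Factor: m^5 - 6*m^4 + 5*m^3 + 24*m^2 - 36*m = (m - 3)*(m^4 - 3*m^3 - 4*m^2 + 12*m) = m*(m - 3)*(m^3 - 3*m^2 - 4*m + 12) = m*(m - 3)*(m - 2)*(m^2 - m - 6) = m*(m - 3)*(m - 2)*(m + 2)*(m - 3)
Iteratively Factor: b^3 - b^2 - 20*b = (b + 4)*(b^2 - 5*b) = (b - 5)*(b + 4)*(b)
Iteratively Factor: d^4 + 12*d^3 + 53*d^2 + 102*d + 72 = (d + 3)*(d^3 + 9*d^2 + 26*d + 24) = (d + 3)*(d + 4)*(d^2 + 5*d + 6) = (d + 2)*(d + 3)*(d + 4)*(d + 3)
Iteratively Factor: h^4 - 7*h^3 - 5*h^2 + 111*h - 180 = (h - 3)*(h^3 - 4*h^2 - 17*h + 60) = (h - 3)^2*(h^2 - h - 20) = (h - 3)^2*(h + 4)*(h - 5)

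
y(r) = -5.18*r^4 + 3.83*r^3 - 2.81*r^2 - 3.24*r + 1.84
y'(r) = -20.72*r^3 + 11.49*r^2 - 5.62*r - 3.24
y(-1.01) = -7.09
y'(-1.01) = 35.50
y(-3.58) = -1049.17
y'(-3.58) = 1114.83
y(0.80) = -2.71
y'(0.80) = -10.99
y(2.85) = -283.31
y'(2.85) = -405.58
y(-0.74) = -0.41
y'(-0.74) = 15.61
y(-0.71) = 0.04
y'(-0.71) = 13.96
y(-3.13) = -630.16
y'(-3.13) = 762.28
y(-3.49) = -952.36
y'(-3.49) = 1037.10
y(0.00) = 1.84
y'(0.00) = -3.24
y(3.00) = -349.34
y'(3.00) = -476.13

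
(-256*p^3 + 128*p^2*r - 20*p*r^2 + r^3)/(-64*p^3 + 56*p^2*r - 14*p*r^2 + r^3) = (8*p - r)/(2*p - r)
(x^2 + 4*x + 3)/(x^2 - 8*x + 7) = (x^2 + 4*x + 3)/(x^2 - 8*x + 7)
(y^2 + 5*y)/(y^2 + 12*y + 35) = y/(y + 7)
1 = 1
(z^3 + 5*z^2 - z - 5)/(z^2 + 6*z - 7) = (z^2 + 6*z + 5)/(z + 7)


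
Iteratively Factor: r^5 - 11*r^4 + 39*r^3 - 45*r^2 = (r - 5)*(r^4 - 6*r^3 + 9*r^2) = (r - 5)*(r - 3)*(r^3 - 3*r^2) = r*(r - 5)*(r - 3)*(r^2 - 3*r) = r*(r - 5)*(r - 3)^2*(r)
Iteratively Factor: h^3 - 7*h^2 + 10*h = (h - 2)*(h^2 - 5*h) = (h - 5)*(h - 2)*(h)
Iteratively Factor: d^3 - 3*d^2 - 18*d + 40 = (d - 5)*(d^2 + 2*d - 8) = (d - 5)*(d + 4)*(d - 2)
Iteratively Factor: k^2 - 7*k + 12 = (k - 3)*(k - 4)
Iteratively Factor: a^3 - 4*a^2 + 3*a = (a - 1)*(a^2 - 3*a) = (a - 3)*(a - 1)*(a)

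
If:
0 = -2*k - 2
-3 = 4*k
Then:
No Solution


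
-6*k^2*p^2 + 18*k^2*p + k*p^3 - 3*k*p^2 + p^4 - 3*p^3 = p*(-2*k + p)*(3*k + p)*(p - 3)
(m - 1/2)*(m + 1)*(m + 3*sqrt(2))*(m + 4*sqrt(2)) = m^4 + m^3/2 + 7*sqrt(2)*m^3 + 7*sqrt(2)*m^2/2 + 47*m^2/2 - 7*sqrt(2)*m/2 + 12*m - 12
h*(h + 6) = h^2 + 6*h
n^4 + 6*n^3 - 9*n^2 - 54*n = n*(n - 3)*(n + 3)*(n + 6)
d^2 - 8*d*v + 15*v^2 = (d - 5*v)*(d - 3*v)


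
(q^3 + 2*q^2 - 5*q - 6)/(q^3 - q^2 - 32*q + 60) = (q^2 + 4*q + 3)/(q^2 + q - 30)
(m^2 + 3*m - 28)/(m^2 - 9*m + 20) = (m + 7)/(m - 5)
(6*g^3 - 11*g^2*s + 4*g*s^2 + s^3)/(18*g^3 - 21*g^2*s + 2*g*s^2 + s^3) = (-g + s)/(-3*g + s)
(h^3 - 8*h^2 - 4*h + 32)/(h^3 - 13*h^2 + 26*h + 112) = (h - 2)/(h - 7)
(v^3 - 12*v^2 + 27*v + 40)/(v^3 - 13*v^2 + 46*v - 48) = (v^2 - 4*v - 5)/(v^2 - 5*v + 6)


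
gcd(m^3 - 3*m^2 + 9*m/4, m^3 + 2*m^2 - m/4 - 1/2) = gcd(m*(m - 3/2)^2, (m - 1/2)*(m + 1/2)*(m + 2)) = 1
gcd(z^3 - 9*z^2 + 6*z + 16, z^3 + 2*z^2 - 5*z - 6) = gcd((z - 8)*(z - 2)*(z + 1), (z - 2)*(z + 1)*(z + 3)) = z^2 - z - 2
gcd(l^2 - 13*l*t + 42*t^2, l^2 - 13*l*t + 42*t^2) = l^2 - 13*l*t + 42*t^2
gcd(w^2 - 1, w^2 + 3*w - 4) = w - 1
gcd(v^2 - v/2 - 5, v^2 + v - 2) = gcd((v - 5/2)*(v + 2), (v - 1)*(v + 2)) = v + 2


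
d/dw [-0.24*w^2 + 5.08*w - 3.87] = 5.08 - 0.48*w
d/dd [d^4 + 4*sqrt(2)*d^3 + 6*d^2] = 4*d*(d^2 + 3*sqrt(2)*d + 3)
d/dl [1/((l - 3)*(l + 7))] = 2*(-l - 2)/(l^4 + 8*l^3 - 26*l^2 - 168*l + 441)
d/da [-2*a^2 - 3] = -4*a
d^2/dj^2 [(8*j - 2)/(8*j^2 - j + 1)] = 4*(12*(1 - 8*j)*(8*j^2 - j + 1) + (4*j - 1)*(16*j - 1)^2)/(8*j^2 - j + 1)^3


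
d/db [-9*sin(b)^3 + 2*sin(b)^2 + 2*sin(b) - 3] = (-27*sin(b)^2 + 4*sin(b) + 2)*cos(b)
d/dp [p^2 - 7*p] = 2*p - 7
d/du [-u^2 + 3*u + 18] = 3 - 2*u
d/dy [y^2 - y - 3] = 2*y - 1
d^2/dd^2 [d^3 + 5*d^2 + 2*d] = 6*d + 10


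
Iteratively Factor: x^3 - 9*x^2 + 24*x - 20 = (x - 5)*(x^2 - 4*x + 4) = (x - 5)*(x - 2)*(x - 2)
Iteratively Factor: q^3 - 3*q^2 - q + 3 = (q + 1)*(q^2 - 4*q + 3) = (q - 1)*(q + 1)*(q - 3)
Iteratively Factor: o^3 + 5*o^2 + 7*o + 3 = (o + 1)*(o^2 + 4*o + 3) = (o + 1)*(o + 3)*(o + 1)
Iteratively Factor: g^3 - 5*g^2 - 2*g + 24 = (g - 4)*(g^2 - g - 6) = (g - 4)*(g - 3)*(g + 2)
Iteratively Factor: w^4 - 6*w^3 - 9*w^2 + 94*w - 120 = (w - 3)*(w^3 - 3*w^2 - 18*w + 40) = (w - 3)*(w - 2)*(w^2 - w - 20) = (w - 3)*(w - 2)*(w + 4)*(w - 5)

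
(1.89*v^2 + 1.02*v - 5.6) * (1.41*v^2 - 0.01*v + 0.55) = 2.6649*v^4 + 1.4193*v^3 - 6.8667*v^2 + 0.617*v - 3.08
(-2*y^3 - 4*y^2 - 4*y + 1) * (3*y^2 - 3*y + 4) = -6*y^5 - 6*y^4 - 8*y^3 - y^2 - 19*y + 4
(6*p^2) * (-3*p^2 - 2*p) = -18*p^4 - 12*p^3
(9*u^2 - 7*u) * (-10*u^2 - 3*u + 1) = -90*u^4 + 43*u^3 + 30*u^2 - 7*u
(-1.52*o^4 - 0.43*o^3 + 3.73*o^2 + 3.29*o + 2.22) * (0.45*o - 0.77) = -0.684*o^5 + 0.9769*o^4 + 2.0096*o^3 - 1.3916*o^2 - 1.5343*o - 1.7094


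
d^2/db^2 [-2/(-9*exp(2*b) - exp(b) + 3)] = 2*(2*(18*exp(b) + 1)^2*exp(b) - (36*exp(b) + 1)*(9*exp(2*b) + exp(b) - 3))*exp(b)/(9*exp(2*b) + exp(b) - 3)^3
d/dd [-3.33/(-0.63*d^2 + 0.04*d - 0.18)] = (0.1332 - 4.1958*d)/(0.63*d^2 - 0.04*d + 0.18)^2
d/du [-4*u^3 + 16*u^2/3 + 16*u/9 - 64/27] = -12*u^2 + 32*u/3 + 16/9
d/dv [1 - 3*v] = -3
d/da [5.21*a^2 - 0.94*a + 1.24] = 10.42*a - 0.94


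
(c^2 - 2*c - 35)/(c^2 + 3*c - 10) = (c - 7)/(c - 2)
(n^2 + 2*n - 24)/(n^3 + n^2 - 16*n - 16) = (n + 6)/(n^2 + 5*n + 4)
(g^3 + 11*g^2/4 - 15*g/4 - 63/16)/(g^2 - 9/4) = (8*g^2 + 34*g + 21)/(4*(2*g + 3))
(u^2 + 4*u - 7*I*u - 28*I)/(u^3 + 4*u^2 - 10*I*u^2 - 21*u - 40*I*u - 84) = 1/(u - 3*I)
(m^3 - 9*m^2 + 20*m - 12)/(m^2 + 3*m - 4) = (m^2 - 8*m + 12)/(m + 4)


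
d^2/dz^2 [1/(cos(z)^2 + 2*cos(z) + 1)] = 2*(cos(z) - cos(2*z) + 2)/(cos(z) + 1)^4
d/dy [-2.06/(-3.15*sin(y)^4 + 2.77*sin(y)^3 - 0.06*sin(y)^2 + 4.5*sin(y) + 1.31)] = (-25.956*sin(y)^3 + 17.1186*sin(y)^2 - 0.2472*sin(y) + 9.27)*cos(y)/(-3.15*sin(y)^4 + 2.77*sin(y)^3 - 0.06*sin(y)^2 + 4.5*sin(y) + 1.31)^2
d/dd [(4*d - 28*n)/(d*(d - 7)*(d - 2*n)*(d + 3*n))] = 4*(d*(-d + 7*n)*(d - 7)*(d - 2*n) + d*(-d + 7*n)*(d - 7)*(d + 3*n) + d*(-d + 7*n)*(d - 2*n)*(d + 3*n) + d*(d - 7)*(d - 2*n)*(d + 3*n) + (-d + 7*n)*(d - 7)*(d - 2*n)*(d + 3*n))/(d^2*(d - 7)^2*(d - 2*n)^2*(d + 3*n)^2)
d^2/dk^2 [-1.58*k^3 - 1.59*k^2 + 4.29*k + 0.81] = -9.48*k - 3.18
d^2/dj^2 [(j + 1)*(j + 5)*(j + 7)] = 6*j + 26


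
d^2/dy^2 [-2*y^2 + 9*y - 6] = -4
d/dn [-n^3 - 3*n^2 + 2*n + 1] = -3*n^2 - 6*n + 2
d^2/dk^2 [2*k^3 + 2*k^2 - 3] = 12*k + 4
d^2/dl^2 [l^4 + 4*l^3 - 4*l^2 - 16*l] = 12*l^2 + 24*l - 8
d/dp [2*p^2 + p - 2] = 4*p + 1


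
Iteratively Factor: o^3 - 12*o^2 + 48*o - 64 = (o - 4)*(o^2 - 8*o + 16) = (o - 4)^2*(o - 4)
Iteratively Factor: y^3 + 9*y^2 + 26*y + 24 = (y + 3)*(y^2 + 6*y + 8) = (y + 2)*(y + 3)*(y + 4)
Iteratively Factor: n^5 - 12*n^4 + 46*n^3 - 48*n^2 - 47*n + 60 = (n - 5)*(n^4 - 7*n^3 + 11*n^2 + 7*n - 12) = (n - 5)*(n - 1)*(n^3 - 6*n^2 + 5*n + 12) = (n - 5)*(n - 3)*(n - 1)*(n^2 - 3*n - 4) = (n - 5)*(n - 4)*(n - 3)*(n - 1)*(n + 1)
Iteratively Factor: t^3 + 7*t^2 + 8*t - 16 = (t - 1)*(t^2 + 8*t + 16) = (t - 1)*(t + 4)*(t + 4)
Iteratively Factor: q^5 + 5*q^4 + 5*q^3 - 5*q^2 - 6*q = (q + 1)*(q^4 + 4*q^3 + q^2 - 6*q) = (q + 1)*(q + 2)*(q^3 + 2*q^2 - 3*q) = (q + 1)*(q + 2)*(q + 3)*(q^2 - q) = (q - 1)*(q + 1)*(q + 2)*(q + 3)*(q)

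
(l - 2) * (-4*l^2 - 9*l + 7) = -4*l^3 - l^2 + 25*l - 14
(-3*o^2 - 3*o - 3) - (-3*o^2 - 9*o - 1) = 6*o - 2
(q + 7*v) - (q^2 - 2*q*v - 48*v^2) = -q^2 + 2*q*v + q + 48*v^2 + 7*v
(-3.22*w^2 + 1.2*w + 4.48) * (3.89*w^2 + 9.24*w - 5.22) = -12.5258*w^4 - 25.0848*w^3 + 45.3236*w^2 + 35.1312*w - 23.3856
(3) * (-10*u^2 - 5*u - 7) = -30*u^2 - 15*u - 21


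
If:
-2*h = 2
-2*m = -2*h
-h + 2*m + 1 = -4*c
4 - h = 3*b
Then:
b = 5/3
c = 0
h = -1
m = -1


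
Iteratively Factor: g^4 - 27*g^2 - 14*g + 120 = (g - 5)*(g^3 + 5*g^2 - 2*g - 24) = (g - 5)*(g + 4)*(g^2 + g - 6) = (g - 5)*(g - 2)*(g + 4)*(g + 3)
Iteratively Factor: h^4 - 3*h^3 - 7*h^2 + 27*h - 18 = (h - 3)*(h^3 - 7*h + 6) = (h - 3)*(h + 3)*(h^2 - 3*h + 2) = (h - 3)*(h - 1)*(h + 3)*(h - 2)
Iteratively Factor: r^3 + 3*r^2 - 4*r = (r + 4)*(r^2 - r) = (r - 1)*(r + 4)*(r)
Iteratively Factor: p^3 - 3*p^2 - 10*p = (p - 5)*(p^2 + 2*p) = (p - 5)*(p + 2)*(p)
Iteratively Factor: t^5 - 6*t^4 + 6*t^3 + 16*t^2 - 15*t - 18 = (t - 2)*(t^4 - 4*t^3 - 2*t^2 + 12*t + 9) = (t - 3)*(t - 2)*(t^3 - t^2 - 5*t - 3) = (t - 3)^2*(t - 2)*(t^2 + 2*t + 1) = (t - 3)^2*(t - 2)*(t + 1)*(t + 1)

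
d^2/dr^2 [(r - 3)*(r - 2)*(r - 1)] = 6*r - 12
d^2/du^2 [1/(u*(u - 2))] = 2*(u^2 + u*(u - 2) + (u - 2)^2)/(u^3*(u - 2)^3)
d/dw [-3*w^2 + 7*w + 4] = 7 - 6*w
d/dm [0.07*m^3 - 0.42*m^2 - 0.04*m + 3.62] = 0.21*m^2 - 0.84*m - 0.04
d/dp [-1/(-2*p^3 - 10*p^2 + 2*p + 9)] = 2*(-3*p^2 - 10*p + 1)/(2*p^3 + 10*p^2 - 2*p - 9)^2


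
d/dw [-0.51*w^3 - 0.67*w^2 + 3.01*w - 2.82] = -1.53*w^2 - 1.34*w + 3.01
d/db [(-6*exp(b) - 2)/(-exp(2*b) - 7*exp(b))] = 2*(-3*exp(2*b) - 2*exp(b) - 7)*exp(-b)/(exp(2*b) + 14*exp(b) + 49)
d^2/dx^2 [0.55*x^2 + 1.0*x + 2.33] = 1.10000000000000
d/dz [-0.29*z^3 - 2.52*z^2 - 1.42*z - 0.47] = -0.87*z^2 - 5.04*z - 1.42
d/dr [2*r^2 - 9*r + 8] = 4*r - 9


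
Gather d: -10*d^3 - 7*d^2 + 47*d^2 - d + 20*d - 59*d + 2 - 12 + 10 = -10*d^3 + 40*d^2 - 40*d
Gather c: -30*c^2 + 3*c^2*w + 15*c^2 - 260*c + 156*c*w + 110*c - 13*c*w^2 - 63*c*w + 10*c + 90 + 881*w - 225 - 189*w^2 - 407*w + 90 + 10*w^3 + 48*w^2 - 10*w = c^2*(3*w - 15) + c*(-13*w^2 + 93*w - 140) + 10*w^3 - 141*w^2 + 464*w - 45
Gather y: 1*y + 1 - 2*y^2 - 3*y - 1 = -2*y^2 - 2*y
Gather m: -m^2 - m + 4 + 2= -m^2 - m + 6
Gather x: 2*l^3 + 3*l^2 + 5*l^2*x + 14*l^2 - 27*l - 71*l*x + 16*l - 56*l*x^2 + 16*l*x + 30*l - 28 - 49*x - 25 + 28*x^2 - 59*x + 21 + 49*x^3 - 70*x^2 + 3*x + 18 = 2*l^3 + 17*l^2 + 19*l + 49*x^3 + x^2*(-56*l - 42) + x*(5*l^2 - 55*l - 105) - 14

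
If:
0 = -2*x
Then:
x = 0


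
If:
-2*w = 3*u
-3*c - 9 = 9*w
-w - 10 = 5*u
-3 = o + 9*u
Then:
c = -111/7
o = 159/7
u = -20/7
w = 30/7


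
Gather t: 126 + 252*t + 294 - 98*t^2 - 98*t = -98*t^2 + 154*t + 420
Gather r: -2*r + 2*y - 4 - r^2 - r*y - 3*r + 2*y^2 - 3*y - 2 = -r^2 + r*(-y - 5) + 2*y^2 - y - 6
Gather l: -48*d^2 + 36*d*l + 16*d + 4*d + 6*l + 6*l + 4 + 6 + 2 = -48*d^2 + 20*d + l*(36*d + 12) + 12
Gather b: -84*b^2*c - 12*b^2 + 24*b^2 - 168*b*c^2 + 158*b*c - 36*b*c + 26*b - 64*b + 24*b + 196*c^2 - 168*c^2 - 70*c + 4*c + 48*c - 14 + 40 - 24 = b^2*(12 - 84*c) + b*(-168*c^2 + 122*c - 14) + 28*c^2 - 18*c + 2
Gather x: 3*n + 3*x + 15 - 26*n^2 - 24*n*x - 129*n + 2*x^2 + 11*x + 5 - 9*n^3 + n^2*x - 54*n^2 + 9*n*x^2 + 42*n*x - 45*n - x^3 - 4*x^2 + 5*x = -9*n^3 - 80*n^2 - 171*n - x^3 + x^2*(9*n - 2) + x*(n^2 + 18*n + 19) + 20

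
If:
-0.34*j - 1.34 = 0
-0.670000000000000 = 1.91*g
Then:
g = -0.35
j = -3.94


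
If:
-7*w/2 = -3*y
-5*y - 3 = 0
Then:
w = -18/35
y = -3/5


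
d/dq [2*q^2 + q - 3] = 4*q + 1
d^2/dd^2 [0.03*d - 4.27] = 0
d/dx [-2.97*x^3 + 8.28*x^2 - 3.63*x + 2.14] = -8.91*x^2 + 16.56*x - 3.63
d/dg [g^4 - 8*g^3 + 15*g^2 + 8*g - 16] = 4*g^3 - 24*g^2 + 30*g + 8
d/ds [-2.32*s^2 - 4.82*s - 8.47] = -4.64*s - 4.82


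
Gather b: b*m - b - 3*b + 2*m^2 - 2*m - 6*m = b*(m - 4) + 2*m^2 - 8*m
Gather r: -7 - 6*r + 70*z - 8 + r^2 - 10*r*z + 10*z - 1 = r^2 + r*(-10*z - 6) + 80*z - 16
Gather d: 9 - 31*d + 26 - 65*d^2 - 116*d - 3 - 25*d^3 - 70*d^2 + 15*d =-25*d^3 - 135*d^2 - 132*d + 32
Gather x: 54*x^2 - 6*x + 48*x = 54*x^2 + 42*x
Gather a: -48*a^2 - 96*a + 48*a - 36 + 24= -48*a^2 - 48*a - 12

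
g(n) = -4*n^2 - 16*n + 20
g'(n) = -8*n - 16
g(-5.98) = -27.36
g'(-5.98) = 31.84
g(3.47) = -83.68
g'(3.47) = -43.76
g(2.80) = -56.16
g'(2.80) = -38.40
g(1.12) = -2.94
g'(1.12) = -24.96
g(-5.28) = -7.03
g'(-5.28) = 26.24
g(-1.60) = 35.36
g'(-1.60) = -3.20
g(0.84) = 3.74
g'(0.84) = -22.72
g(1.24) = -5.99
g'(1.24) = -25.92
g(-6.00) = -28.00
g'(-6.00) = 32.00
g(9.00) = -448.00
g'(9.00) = -88.00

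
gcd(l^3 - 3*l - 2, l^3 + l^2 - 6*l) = l - 2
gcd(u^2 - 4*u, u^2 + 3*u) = u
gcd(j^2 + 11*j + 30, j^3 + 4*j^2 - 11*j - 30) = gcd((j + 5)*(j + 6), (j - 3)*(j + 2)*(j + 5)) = j + 5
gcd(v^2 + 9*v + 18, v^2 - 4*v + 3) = 1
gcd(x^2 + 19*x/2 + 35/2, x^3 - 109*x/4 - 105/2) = x + 5/2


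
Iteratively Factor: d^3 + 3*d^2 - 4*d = (d - 1)*(d^2 + 4*d) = (d - 1)*(d + 4)*(d)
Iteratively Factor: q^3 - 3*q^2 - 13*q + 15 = (q - 5)*(q^2 + 2*q - 3) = (q - 5)*(q - 1)*(q + 3)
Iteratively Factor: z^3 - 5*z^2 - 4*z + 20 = (z - 2)*(z^2 - 3*z - 10) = (z - 2)*(z + 2)*(z - 5)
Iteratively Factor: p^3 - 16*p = (p - 4)*(p^2 + 4*p) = (p - 4)*(p + 4)*(p)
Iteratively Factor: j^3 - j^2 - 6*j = (j + 2)*(j^2 - 3*j) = j*(j + 2)*(j - 3)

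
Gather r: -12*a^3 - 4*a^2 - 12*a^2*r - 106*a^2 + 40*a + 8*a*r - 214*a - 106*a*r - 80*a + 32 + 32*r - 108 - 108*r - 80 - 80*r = -12*a^3 - 110*a^2 - 254*a + r*(-12*a^2 - 98*a - 156) - 156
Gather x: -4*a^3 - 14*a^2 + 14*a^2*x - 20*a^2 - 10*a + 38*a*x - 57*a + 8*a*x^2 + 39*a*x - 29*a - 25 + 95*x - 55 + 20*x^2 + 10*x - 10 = -4*a^3 - 34*a^2 - 96*a + x^2*(8*a + 20) + x*(14*a^2 + 77*a + 105) - 90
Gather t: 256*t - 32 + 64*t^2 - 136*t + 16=64*t^2 + 120*t - 16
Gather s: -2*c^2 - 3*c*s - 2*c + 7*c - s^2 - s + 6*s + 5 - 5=-2*c^2 + 5*c - s^2 + s*(5 - 3*c)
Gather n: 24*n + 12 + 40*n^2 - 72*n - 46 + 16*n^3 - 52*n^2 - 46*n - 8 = 16*n^3 - 12*n^2 - 94*n - 42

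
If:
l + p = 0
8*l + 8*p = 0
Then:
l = -p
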